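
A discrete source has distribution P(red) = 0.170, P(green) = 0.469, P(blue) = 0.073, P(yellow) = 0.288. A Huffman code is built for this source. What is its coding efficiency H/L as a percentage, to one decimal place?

98.1%

Entropy H = −Σ p log₂ p ≈ 1.7397 bits.
Huffman merges: 73/1000+17/100→243/1000; 243/1000+36/125→531/1000; 469/1000+531/1000→1. L = 887/500 ≈ 1.7740.
Efficiency = H/L = 1.7397/1.7740 = 98.1%.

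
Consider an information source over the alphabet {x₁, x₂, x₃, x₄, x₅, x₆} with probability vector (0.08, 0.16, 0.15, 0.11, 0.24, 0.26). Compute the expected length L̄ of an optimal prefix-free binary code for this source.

Repeatedly combine the two least-probable nodes; the expected code length is the sum of the merged weights.
merge 2/25 + 11/100 → 19/100
merge 3/20 + 4/25 → 31/100
merge 19/100 + 6/25 → 43/100
merge 13/50 + 31/100 → 57/100
merge 43/100 + 57/100 → 1
L = 19/100 + 31/100 + 43/100 + 57/100 + 1 = 5/2 = 2.5 bits/symbol.

2.5 bits/symbol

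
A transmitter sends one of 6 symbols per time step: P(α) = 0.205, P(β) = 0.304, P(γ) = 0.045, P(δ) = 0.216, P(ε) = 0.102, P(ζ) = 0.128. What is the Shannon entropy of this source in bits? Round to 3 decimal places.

2.385 bits

H = −Σ pᵢ log₂ pᵢ.
−0.205·log₂(0.205) = 0.4687
−0.304·log₂(0.304) = 0.5222
−0.045·log₂(0.045) = 0.2013
−0.216·log₂(0.216) = 0.4776
−0.102·log₂(0.102) = 0.3359
−0.128·log₂(0.128) = 0.3796
Sum ≈ 2.3853 → 2.385 bits.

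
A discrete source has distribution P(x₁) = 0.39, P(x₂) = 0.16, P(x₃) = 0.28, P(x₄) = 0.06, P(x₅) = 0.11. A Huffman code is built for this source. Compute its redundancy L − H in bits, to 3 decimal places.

Entropy H = −Σ p log₂ p ≈ 2.0609 bits.
Huffman merges: 3/50+11/100→17/100; 4/25+17/100→33/100; 7/25+33/100→61/100; 39/100+61/100→1. L = 211/100 ≈ 2.1100.
L − H = 2.1100 − 2.0609 = 0.049 bits.

0.049 bits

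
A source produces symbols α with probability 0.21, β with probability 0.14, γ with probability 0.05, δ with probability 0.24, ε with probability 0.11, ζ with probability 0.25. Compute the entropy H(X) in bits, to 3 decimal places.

2.430 bits

H = −Σ pᵢ log₂ pᵢ.
−0.21·log₂(0.21) = 0.4728
−0.14·log₂(0.14) = 0.3971
−0.05·log₂(0.05) = 0.2161
−0.24·log₂(0.24) = 0.4941
−0.11·log₂(0.11) = 0.3503
−0.25·log₂(0.25) = 0.5000
Sum ≈ 2.4305 → 2.430 bits.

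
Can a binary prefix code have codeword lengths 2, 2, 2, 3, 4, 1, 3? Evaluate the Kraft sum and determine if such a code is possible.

1.5625; no

With common denominator 2^4 = 16: Σ 2^(−ℓᵢ) = 4/16 + 4/16 + 4/16 + 2/16 + 1/16 + 8/16 + 2/16 = 25/16 = 1.5625.
Kraft's inequality requires Σ ≤ 1; here Σ = 1.5625 > 1, so no such prefix code exists.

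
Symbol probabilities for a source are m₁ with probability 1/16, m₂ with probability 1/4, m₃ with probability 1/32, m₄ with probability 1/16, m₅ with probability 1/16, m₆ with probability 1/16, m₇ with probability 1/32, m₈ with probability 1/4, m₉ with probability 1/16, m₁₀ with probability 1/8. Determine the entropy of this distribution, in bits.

Each probability is a power of 1/2, so log₂(1/p) is an integer.
H = Σ p·log₂(1/p) = 1/16·4 + 1/4·2 + 1/32·5 + 1/16·4 + 1/16·4 + 1/16·4 + 1/32·5 + 1/4·2 + 1/16·4 + 1/8·3 = 2.9375 bits.

2.9375 bits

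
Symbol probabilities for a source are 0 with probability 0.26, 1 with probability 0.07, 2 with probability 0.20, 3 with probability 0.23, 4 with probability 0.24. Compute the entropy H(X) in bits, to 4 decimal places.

2.2200 bits

H = −Σ pᵢ log₂ pᵢ.
−0.26·log₂(0.26) = 0.5053
−0.07·log₂(0.07) = 0.2686
−0.20·log₂(0.20) = 0.4644
−0.23·log₂(0.23) = 0.4877
−0.24·log₂(0.24) = 0.4941
Sum ≈ 2.2200 → 2.2200 bits.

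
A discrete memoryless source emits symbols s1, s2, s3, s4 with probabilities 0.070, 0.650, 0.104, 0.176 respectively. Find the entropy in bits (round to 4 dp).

H = −Σ pᵢ log₂ pᵢ.
−0.070·log₂(0.070) = 0.2686
−0.650·log₂(0.650) = 0.4040
−0.104·log₂(0.104) = 0.3396
−0.176·log₂(0.176) = 0.4411
Sum ≈ 1.4532 → 1.4532 bits.

1.4532 bits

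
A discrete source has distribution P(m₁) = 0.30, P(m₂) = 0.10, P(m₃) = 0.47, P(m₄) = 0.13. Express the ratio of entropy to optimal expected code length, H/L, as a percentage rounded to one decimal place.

Entropy H = −Σ p log₂ p ≈ 1.7479 bits.
Huffman merges: 1/10+13/100→23/100; 23/100+3/10→53/100; 47/100+53/100→1. L = 44/25 ≈ 1.7600.
Efficiency = H/L = 1.7479/1.7600 = 99.3%.

99.3%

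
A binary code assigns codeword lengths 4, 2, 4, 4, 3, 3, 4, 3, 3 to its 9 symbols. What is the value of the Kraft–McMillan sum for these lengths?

With common denominator 2^4 = 16: Σ 2^(−ℓᵢ) = 1/16 + 4/16 + 1/16 + 1/16 + 2/16 + 2/16 + 1/16 + 2/16 + 2/16 = 16/16 = 1.

1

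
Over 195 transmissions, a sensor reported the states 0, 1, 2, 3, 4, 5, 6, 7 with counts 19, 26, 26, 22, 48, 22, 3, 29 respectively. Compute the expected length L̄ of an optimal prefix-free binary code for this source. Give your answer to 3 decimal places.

2.867 bits/symbol

Probabilities are the counts divided by 195.
Repeatedly combine the two least-probable nodes; the expected code length is the sum of the merged weights.
merge 1/65 + 19/195 → 22/195
merge 22/195 + 22/195 → 44/195
merge 22/195 + 2/15 → 16/65
merge 2/15 + 29/195 → 11/39
merge 44/195 + 16/65 → 92/195
merge 16/65 + 11/39 → 103/195
merge 92/195 + 103/195 → 1
L = 22/195 + 44/195 + 16/65 + 11/39 + 92/195 + 103/195 + 1 = 43/15 ≈ 2.867 bits/symbol.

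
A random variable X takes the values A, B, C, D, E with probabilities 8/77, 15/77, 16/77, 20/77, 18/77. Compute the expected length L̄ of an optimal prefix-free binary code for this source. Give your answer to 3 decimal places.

Repeatedly combine the two least-probable nodes; the expected code length is the sum of the merged weights.
merge 8/77 + 15/77 → 23/77
merge 16/77 + 18/77 → 34/77
merge 20/77 + 23/77 → 43/77
merge 34/77 + 43/77 → 1
L = 23/77 + 34/77 + 43/77 + 1 = 177/77 ≈ 2.299 bits/symbol.

2.299 bits/symbol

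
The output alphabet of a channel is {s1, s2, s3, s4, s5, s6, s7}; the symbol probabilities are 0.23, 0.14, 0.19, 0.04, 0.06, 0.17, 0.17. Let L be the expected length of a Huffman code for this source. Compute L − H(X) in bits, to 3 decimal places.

0.042 bits

Entropy H = −Σ p log₂ p ≈ 2.6385 bits.
Huffman merges: 1/25+3/50→1/10; 1/10+7/50→6/25; 17/100+17/100→17/50; 19/100+23/100→21/50; 6/25+17/50→29/50; 21/50+29/50→1. L = 67/25 ≈ 2.6800.
L − H = 2.6800 − 2.6385 = 0.042 bits.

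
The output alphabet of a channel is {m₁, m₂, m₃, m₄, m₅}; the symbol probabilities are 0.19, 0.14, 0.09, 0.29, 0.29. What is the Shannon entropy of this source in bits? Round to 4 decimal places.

H = −Σ pᵢ log₂ pᵢ.
−0.19·log₂(0.19) = 0.4552
−0.14·log₂(0.14) = 0.3971
−0.09·log₂(0.09) = 0.3127
−0.29·log₂(0.29) = 0.5179
−0.29·log₂(0.29) = 0.5179
Sum ≈ 2.2008 → 2.2008 bits.

2.2008 bits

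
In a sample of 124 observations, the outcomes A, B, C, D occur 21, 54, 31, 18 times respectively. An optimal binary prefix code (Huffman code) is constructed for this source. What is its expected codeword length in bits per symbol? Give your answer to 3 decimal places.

Probabilities are the counts divided by 124.
Repeatedly combine the two least-probable nodes; the expected code length is the sum of the merged weights.
merge 9/62 + 21/124 → 39/124
merge 1/4 + 39/124 → 35/62
merge 27/62 + 35/62 → 1
L = 39/124 + 35/62 + 1 = 233/124 ≈ 1.879 bits/symbol.

1.879 bits/symbol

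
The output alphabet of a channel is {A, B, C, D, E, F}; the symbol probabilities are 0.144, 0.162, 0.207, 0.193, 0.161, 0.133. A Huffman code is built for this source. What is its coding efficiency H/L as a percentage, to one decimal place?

98.8%

Entropy H = −Σ p log₂ p ≈ 2.5677 bits.
Huffman merges: 133/1000+18/125→277/1000; 161/1000+81/500→323/1000; 193/1000+207/1000→2/5; 277/1000+323/1000→3/5; 2/5+3/5→1. L = 13/5 ≈ 2.6000.
Efficiency = H/L = 2.5677/2.6000 = 98.8%.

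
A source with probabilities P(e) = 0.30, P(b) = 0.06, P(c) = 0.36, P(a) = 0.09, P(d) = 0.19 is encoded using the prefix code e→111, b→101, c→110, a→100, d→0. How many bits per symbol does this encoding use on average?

2.62 bits/symbol

L̄ = Σ pᵢ·ℓᵢ = 0.30·3 + 0.06·3 + 0.36·3 + 0.09·3 + 0.19·1 = 2.62 bits/symbol.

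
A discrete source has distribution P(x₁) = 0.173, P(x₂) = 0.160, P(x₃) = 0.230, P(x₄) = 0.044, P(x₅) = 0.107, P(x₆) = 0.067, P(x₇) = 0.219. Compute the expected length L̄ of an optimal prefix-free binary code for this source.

Repeatedly combine the two least-probable nodes; the expected code length is the sum of the merged weights.
merge 11/250 + 67/1000 → 111/1000
merge 107/1000 + 111/1000 → 109/500
merge 4/25 + 173/1000 → 333/1000
merge 109/500 + 219/1000 → 437/1000
merge 23/100 + 333/1000 → 563/1000
merge 437/1000 + 563/1000 → 1
L = 111/1000 + 109/500 + 333/1000 + 437/1000 + 563/1000 + 1 = 1331/500 = 2.662 bits/symbol.

2.662 bits/symbol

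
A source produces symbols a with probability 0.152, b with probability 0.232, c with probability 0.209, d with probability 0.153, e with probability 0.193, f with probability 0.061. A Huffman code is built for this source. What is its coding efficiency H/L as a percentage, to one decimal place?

Entropy H = −Σ p log₂ p ≈ 2.4927 bits.
Huffman merges: 61/1000+19/125→213/1000; 153/1000+193/1000→173/500; 209/1000+213/1000→211/500; 29/125+173/500→289/500; 211/500+289/500→1. L = 2559/1000 ≈ 2.5590.
Efficiency = H/L = 2.4927/2.5590 = 97.4%.

97.4%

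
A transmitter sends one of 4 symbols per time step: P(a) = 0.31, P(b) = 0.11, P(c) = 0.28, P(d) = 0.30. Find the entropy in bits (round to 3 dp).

1.909 bits

H = −Σ pᵢ log₂ pᵢ.
−0.31·log₂(0.31) = 0.5238
−0.11·log₂(0.11) = 0.3503
−0.28·log₂(0.28) = 0.5142
−0.30·log₂(0.30) = 0.5211
Sum ≈ 1.9094 → 1.909 bits.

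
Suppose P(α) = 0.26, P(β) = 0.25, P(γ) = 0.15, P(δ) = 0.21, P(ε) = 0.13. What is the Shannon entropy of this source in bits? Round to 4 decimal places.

2.2713 bits

H = −Σ pᵢ log₂ pᵢ.
−0.26·log₂(0.26) = 0.5053
−0.25·log₂(0.25) = 0.5000
−0.15·log₂(0.15) = 0.4105
−0.21·log₂(0.21) = 0.4728
−0.13·log₂(0.13) = 0.3826
Sum ≈ 2.2713 → 2.2713 bits.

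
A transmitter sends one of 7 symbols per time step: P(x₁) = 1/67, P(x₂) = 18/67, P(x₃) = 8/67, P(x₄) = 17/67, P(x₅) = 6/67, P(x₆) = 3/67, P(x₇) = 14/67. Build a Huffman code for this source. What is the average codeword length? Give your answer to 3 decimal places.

Repeatedly combine the two least-probable nodes; the expected code length is the sum of the merged weights.
merge 1/67 + 3/67 → 4/67
merge 4/67 + 6/67 → 10/67
merge 8/67 + 10/67 → 18/67
merge 14/67 + 17/67 → 31/67
merge 18/67 + 18/67 → 36/67
merge 31/67 + 36/67 → 1
L = 4/67 + 10/67 + 18/67 + 31/67 + 36/67 + 1 = 166/67 ≈ 2.478 bits/symbol.

2.478 bits/symbol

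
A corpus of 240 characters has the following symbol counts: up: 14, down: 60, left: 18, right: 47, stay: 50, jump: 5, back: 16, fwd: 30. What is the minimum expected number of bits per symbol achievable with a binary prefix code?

Probabilities are the counts divided by 240.
Repeatedly combine the two least-probable nodes; the expected code length is the sum of the merged weights.
merge 1/48 + 7/120 → 19/240
merge 1/15 + 3/40 → 17/120
merge 19/240 + 1/8 → 49/240
merge 17/120 + 47/240 → 27/80
merge 49/240 + 5/24 → 33/80
merge 1/4 + 27/80 → 47/80
merge 33/80 + 47/80 → 1
L = 19/240 + 17/120 + 49/240 + 27/80 + 33/80 + 47/80 + 1 = 221/80 = 2.7625 bits/symbol.

2.7625 bits/symbol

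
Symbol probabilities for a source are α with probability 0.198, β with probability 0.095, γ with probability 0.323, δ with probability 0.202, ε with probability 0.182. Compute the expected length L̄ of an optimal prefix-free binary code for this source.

2.277 bits/symbol

Repeatedly combine the two least-probable nodes; the expected code length is the sum of the merged weights.
merge 19/200 + 91/500 → 277/1000
merge 99/500 + 101/500 → 2/5
merge 277/1000 + 323/1000 → 3/5
merge 2/5 + 3/5 → 1
L = 277/1000 + 2/5 + 3/5 + 1 = 2277/1000 = 2.277 bits/symbol.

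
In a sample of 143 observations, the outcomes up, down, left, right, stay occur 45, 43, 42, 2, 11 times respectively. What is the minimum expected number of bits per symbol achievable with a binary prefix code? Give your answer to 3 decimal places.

2.091 bits/symbol

Probabilities are the counts divided by 143.
Repeatedly combine the two least-probable nodes; the expected code length is the sum of the merged weights.
merge 2/143 + 1/13 → 1/11
merge 1/11 + 42/143 → 5/13
merge 43/143 + 45/143 → 8/13
merge 5/13 + 8/13 → 1
L = 1/11 + 5/13 + 8/13 + 1 = 23/11 ≈ 2.091 bits/symbol.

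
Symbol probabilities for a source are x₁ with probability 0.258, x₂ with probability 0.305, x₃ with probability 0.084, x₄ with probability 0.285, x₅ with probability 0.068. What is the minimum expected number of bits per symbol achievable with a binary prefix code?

2.152 bits/symbol

Repeatedly combine the two least-probable nodes; the expected code length is the sum of the merged weights.
merge 17/250 + 21/250 → 19/125
merge 19/125 + 129/500 → 41/100
merge 57/200 + 61/200 → 59/100
merge 41/100 + 59/100 → 1
L = 19/125 + 41/100 + 59/100 + 1 = 269/125 = 2.152 bits/symbol.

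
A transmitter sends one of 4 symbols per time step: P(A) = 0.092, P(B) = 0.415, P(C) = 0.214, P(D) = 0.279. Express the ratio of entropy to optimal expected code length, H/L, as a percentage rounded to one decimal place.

96.9%

Entropy H = −Σ p log₂ p ≈ 1.8331 bits.
Huffman merges: 23/250+107/500→153/500; 279/1000+153/500→117/200; 83/200+117/200→1. L = 1891/1000 ≈ 1.8910.
Efficiency = H/L = 1.8331/1.8910 = 96.9%.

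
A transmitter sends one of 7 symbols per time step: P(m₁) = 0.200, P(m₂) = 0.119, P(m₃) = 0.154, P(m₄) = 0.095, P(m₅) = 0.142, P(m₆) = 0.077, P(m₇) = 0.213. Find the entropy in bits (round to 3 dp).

2.728 bits

H = −Σ pᵢ log₂ pᵢ.
−0.200·log₂(0.200) = 0.4644
−0.119·log₂(0.119) = 0.3654
−0.154·log₂(0.154) = 0.4156
−0.095·log₂(0.095) = 0.3226
−0.142·log₂(0.142) = 0.3999
−0.077·log₂(0.077) = 0.2848
−0.213·log₂(0.213) = 0.4752
Sum ≈ 2.7280 → 2.728 bits.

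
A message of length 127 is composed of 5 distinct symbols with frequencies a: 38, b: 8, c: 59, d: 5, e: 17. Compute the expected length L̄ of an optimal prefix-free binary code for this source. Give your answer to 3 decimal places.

Probabilities are the counts divided by 127.
Repeatedly combine the two least-probable nodes; the expected code length is the sum of the merged weights.
merge 5/127 + 8/127 → 13/127
merge 13/127 + 17/127 → 30/127
merge 30/127 + 38/127 → 68/127
merge 59/127 + 68/127 → 1
L = 13/127 + 30/127 + 68/127 + 1 = 238/127 ≈ 1.874 bits/symbol.

1.874 bits/symbol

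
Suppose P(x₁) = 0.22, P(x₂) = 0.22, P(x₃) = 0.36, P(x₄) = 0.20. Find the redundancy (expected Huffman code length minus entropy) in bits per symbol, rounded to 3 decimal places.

Entropy H = −Σ p log₂ p ≈ 1.9561 bits.
Huffman merges: 1/5+11/50→21/50; 11/50+9/25→29/50; 21/50+29/50→1. L = 2 ≈ 2.0000.
L − H = 2.0000 − 1.9561 = 0.044 bits.

0.044 bits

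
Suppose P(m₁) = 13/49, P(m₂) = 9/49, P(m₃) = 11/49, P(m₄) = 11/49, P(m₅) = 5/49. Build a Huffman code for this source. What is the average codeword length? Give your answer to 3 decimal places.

2.286 bits/symbol

Repeatedly combine the two least-probable nodes; the expected code length is the sum of the merged weights.
merge 5/49 + 9/49 → 2/7
merge 11/49 + 11/49 → 22/49
merge 13/49 + 2/7 → 27/49
merge 22/49 + 27/49 → 1
L = 2/7 + 22/49 + 27/49 + 1 = 16/7 ≈ 2.286 bits/symbol.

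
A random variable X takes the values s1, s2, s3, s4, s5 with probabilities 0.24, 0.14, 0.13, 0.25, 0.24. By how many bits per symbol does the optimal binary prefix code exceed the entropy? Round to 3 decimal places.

0.002 bits

Entropy H = −Σ p log₂ p ≈ 2.2680 bits.
Huffman merges: 13/100+7/50→27/100; 6/25+6/25→12/25; 1/4+27/100→13/25; 12/25+13/25→1. L = 227/100 ≈ 2.2700.
L − H = 2.2700 − 2.2680 = 0.002 bits.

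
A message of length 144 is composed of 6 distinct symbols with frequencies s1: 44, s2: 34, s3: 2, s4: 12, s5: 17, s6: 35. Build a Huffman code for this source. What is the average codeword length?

Probabilities are the counts divided by 144.
Repeatedly combine the two least-probable nodes; the expected code length is the sum of the merged weights.
merge 1/72 + 1/12 → 7/72
merge 7/72 + 17/144 → 31/144
merge 31/144 + 17/72 → 65/144
merge 35/144 + 11/36 → 79/144
merge 65/144 + 79/144 → 1
L = 7/72 + 31/144 + 65/144 + 79/144 + 1 = 37/16 = 2.3125 bits/symbol.

2.3125 bits/symbol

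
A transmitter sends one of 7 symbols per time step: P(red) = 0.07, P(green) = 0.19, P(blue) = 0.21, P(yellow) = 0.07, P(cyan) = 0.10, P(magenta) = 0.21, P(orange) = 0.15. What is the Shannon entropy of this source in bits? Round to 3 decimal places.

2.681 bits

H = −Σ pᵢ log₂ pᵢ.
−0.07·log₂(0.07) = 0.2686
−0.19·log₂(0.19) = 0.4552
−0.21·log₂(0.21) = 0.4728
−0.07·log₂(0.07) = 0.2686
−0.10·log₂(0.10) = 0.3322
−0.21·log₂(0.21) = 0.4728
−0.15·log₂(0.15) = 0.4105
Sum ≈ 2.6807 → 2.681 bits.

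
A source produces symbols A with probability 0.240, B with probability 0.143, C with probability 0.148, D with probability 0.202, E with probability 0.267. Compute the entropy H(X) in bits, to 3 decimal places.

H = −Σ pᵢ log₂ pᵢ.
−0.240·log₂(0.240) = 0.4941
−0.143·log₂(0.143) = 0.4012
−0.148·log₂(0.148) = 0.4079
−0.202·log₂(0.202) = 0.4661
−0.267·log₂(0.267) = 0.5087
Sum ≈ 2.2781 → 2.278 bits.

2.278 bits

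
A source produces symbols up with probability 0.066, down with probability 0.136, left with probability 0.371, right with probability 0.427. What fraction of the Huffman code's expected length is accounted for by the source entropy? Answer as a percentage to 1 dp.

Entropy H = −Σ p log₂ p ≈ 1.7052 bits.
Huffman merges: 33/500+17/125→101/500; 101/500+371/1000→573/1000; 427/1000+573/1000→1. L = 71/40 ≈ 1.7750.
Efficiency = H/L = 1.7052/1.7750 = 96.1%.

96.1%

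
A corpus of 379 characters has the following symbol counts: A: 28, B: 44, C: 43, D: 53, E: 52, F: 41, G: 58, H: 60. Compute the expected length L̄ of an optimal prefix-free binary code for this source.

Probabilities are the counts divided by 379.
Repeatedly combine the two least-probable nodes; the expected code length is the sum of the merged weights.
merge 28/379 + 41/379 → 69/379
merge 43/379 + 44/379 → 87/379
merge 52/379 + 53/379 → 105/379
merge 58/379 + 60/379 → 118/379
merge 69/379 + 87/379 → 156/379
merge 105/379 + 118/379 → 223/379
merge 156/379 + 223/379 → 1
L = 69/379 + 87/379 + 105/379 + 118/379 + 156/379 + 223/379 + 1 = 3 bits/symbol.

3 bits/symbol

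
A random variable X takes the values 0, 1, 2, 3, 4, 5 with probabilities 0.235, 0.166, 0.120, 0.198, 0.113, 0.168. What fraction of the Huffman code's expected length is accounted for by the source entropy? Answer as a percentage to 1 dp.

98.9%

Entropy H = −Σ p log₂ p ≈ 2.5385 bits.
Huffman merges: 113/1000+3/25→233/1000; 83/500+21/125→167/500; 99/500+233/1000→431/1000; 47/200+167/500→569/1000; 431/1000+569/1000→1. L = 2567/1000 ≈ 2.5670.
Efficiency = H/L = 2.5385/2.5670 = 98.9%.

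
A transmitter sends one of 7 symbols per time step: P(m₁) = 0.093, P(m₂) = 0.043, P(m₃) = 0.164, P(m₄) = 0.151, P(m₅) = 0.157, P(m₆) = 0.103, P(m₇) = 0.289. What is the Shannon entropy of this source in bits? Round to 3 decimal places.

2.628 bits

H = −Σ pᵢ log₂ pᵢ.
−0.093·log₂(0.093) = 0.3187
−0.043·log₂(0.043) = 0.1952
−0.164·log₂(0.164) = 0.4278
−0.151·log₂(0.151) = 0.4118
−0.157·log₂(0.157) = 0.4194
−0.103·log₂(0.103) = 0.3378
−0.289·log₂(0.289) = 0.5176
Sum ≈ 2.6282 → 2.628 bits.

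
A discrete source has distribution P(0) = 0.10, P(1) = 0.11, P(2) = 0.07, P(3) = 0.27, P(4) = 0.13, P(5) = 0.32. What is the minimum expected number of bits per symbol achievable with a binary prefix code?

Repeatedly combine the two least-probable nodes; the expected code length is the sum of the merged weights.
merge 7/100 + 1/10 → 17/100
merge 11/100 + 13/100 → 6/25
merge 17/100 + 6/25 → 41/100
merge 27/100 + 8/25 → 59/100
merge 41/100 + 59/100 → 1
L = 17/100 + 6/25 + 41/100 + 59/100 + 1 = 241/100 = 2.41 bits/symbol.

2.41 bits/symbol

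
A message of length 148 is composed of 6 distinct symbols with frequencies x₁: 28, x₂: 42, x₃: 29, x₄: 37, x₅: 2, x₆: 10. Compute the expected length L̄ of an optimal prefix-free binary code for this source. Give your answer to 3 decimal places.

Probabilities are the counts divided by 148.
Repeatedly combine the two least-probable nodes; the expected code length is the sum of the merged weights.
merge 1/74 + 5/74 → 3/37
merge 3/37 + 7/37 → 10/37
merge 29/148 + 1/4 → 33/74
merge 10/37 + 21/74 → 41/74
merge 33/74 + 41/74 → 1
L = 3/37 + 10/37 + 33/74 + 41/74 + 1 = 87/37 ≈ 2.351 bits/symbol.

2.351 bits/symbol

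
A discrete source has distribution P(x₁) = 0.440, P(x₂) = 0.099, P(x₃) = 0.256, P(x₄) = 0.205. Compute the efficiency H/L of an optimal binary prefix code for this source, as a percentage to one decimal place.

97.8%

Entropy H = −Σ p log₂ p ≈ 1.8234 bits.
Huffman merges: 99/1000+41/200→38/125; 32/125+38/125→14/25; 11/25+14/25→1. L = 233/125 ≈ 1.8640.
Efficiency = H/L = 1.8234/1.8640 = 97.8%.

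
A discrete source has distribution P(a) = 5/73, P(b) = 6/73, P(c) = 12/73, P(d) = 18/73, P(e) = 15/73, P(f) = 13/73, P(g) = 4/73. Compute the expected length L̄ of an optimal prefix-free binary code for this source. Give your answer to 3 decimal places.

Repeatedly combine the two least-probable nodes; the expected code length is the sum of the merged weights.
merge 4/73 + 5/73 → 9/73
merge 6/73 + 9/73 → 15/73
merge 12/73 + 13/73 → 25/73
merge 15/73 + 15/73 → 30/73
merge 18/73 + 25/73 → 43/73
merge 30/73 + 43/73 → 1
L = 9/73 + 15/73 + 25/73 + 30/73 + 43/73 + 1 = 195/73 ≈ 2.671 bits/symbol.

2.671 bits/symbol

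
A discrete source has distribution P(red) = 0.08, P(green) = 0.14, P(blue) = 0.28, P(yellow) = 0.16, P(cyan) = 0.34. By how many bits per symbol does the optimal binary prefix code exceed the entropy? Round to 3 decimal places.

0.065 bits

Entropy H = −Σ p log₂ p ≈ 2.1550 bits.
Huffman merges: 2/25+7/50→11/50; 4/25+11/50→19/50; 7/25+17/50→31/50; 19/50+31/50→1. L = 111/50 ≈ 2.2200.
L − H = 2.2200 − 2.1550 = 0.065 bits.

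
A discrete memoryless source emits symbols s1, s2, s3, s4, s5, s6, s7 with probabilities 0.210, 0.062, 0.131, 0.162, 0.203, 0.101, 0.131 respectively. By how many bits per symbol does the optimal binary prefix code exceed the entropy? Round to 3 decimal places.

Entropy H = −Σ p log₂ p ≈ 2.7163 bits.
Huffman merges: 31/500+101/1000→163/1000; 131/1000+131/1000→131/500; 81/500+163/1000→13/40; 203/1000+21/100→413/1000; 131/500+13/40→587/1000; 413/1000+587/1000→1. L = 11/4 ≈ 2.7500.
L − H = 2.7500 − 2.7163 = 0.034 bits.

0.034 bits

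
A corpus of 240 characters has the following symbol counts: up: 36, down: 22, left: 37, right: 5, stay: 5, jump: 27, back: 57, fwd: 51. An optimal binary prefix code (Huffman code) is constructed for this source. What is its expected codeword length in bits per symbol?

Probabilities are the counts divided by 240.
Repeatedly combine the two least-probable nodes; the expected code length is the sum of the merged weights.
merge 1/48 + 1/48 → 1/24
merge 1/24 + 11/120 → 2/15
merge 9/80 + 2/15 → 59/240
merge 3/20 + 37/240 → 73/240
merge 17/80 + 19/80 → 9/20
merge 59/240 + 73/240 → 11/20
merge 9/20 + 11/20 → 1
L = 1/24 + 2/15 + 59/240 + 73/240 + 9/20 + 11/20 + 1 = 109/40 = 2.725 bits/symbol.

2.725 bits/symbol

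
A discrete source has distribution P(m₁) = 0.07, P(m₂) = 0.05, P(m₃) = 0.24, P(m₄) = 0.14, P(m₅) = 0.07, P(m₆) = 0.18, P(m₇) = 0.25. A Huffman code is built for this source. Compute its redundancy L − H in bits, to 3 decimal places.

Entropy H = −Σ p log₂ p ≈ 2.5898 bits.
Huffman merges: 1/20+7/100→3/25; 7/100+3/25→19/100; 7/50+9/50→8/25; 19/100+6/25→43/100; 1/4+8/25→57/100; 43/100+57/100→1. L = 263/100 ≈ 2.6300.
L − H = 2.6300 − 2.5898 = 0.040 bits.

0.040 bits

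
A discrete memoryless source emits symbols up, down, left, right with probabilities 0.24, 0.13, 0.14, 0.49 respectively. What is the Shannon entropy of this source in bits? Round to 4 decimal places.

1.7782 bits

H = −Σ pᵢ log₂ pᵢ.
−0.24·log₂(0.24) = 0.4941
−0.13·log₂(0.13) = 0.3826
−0.14·log₂(0.14) = 0.3971
−0.49·log₂(0.49) = 0.5043
Sum ≈ 1.7782 → 1.7782 bits.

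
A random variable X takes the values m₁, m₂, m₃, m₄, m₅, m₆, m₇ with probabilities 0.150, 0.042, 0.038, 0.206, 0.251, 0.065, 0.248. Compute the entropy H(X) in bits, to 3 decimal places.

2.507 bits

H = −Σ pᵢ log₂ pᵢ.
−0.150·log₂(0.150) = 0.4105
−0.042·log₂(0.042) = 0.1921
−0.038·log₂(0.038) = 0.1793
−0.206·log₂(0.206) = 0.4695
−0.251·log₂(0.251) = 0.5006
−0.065·log₂(0.065) = 0.2563
−0.248·log₂(0.248) = 0.4989
Sum ≈ 2.5072 → 2.507 bits.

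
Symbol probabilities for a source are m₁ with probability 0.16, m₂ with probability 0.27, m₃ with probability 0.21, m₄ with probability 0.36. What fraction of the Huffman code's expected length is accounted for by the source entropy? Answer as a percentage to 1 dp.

96.8%

Entropy H = −Σ p log₂ p ≈ 1.9365 bits.
Huffman merges: 4/25+21/100→37/100; 27/100+9/25→63/100; 37/100+63/100→1. L = 2 ≈ 2.0000.
Efficiency = H/L = 1.9365/2.0000 = 96.8%.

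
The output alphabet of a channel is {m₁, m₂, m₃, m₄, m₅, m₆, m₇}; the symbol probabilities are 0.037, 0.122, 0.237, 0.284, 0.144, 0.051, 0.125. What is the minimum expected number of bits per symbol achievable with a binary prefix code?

2.567 bits/symbol

Repeatedly combine the two least-probable nodes; the expected code length is the sum of the merged weights.
merge 37/1000 + 51/1000 → 11/125
merge 11/125 + 61/500 → 21/100
merge 1/8 + 18/125 → 269/1000
merge 21/100 + 237/1000 → 447/1000
merge 269/1000 + 71/250 → 553/1000
merge 447/1000 + 553/1000 → 1
L = 11/125 + 21/100 + 269/1000 + 447/1000 + 553/1000 + 1 = 2567/1000 = 2.567 bits/symbol.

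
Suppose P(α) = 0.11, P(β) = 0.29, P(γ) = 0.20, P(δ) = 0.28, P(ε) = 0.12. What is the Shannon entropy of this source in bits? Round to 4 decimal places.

2.2139 bits

H = −Σ pᵢ log₂ pᵢ.
−0.11·log₂(0.11) = 0.3503
−0.29·log₂(0.29) = 0.5179
−0.20·log₂(0.20) = 0.4644
−0.28·log₂(0.28) = 0.5142
−0.12·log₂(0.12) = 0.3671
Sum ≈ 2.2139 → 2.2139 bits.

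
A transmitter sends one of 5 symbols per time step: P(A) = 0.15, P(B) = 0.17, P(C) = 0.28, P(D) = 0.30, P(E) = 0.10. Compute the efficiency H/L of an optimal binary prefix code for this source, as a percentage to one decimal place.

Entropy H = −Σ p log₂ p ≈ 2.2126 bits.
Huffman merges: 1/10+3/20→1/4; 17/100+1/4→21/50; 7/25+3/10→29/50; 21/50+29/50→1. L = 9/4 ≈ 2.2500.
Efficiency = H/L = 2.2126/2.2500 = 98.3%.

98.3%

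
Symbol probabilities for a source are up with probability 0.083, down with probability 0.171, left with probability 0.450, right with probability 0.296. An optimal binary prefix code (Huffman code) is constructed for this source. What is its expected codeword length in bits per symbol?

Repeatedly combine the two least-probable nodes; the expected code length is the sum of the merged weights.
merge 83/1000 + 171/1000 → 127/500
merge 127/500 + 37/125 → 11/20
merge 9/20 + 11/20 → 1
L = 127/500 + 11/20 + 1 = 451/250 = 1.804 bits/symbol.

1.804 bits/symbol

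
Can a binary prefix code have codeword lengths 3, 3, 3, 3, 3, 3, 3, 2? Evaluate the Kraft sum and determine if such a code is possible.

With common denominator 2^3 = 8: Σ 2^(−ℓᵢ) = 1/8 + 1/8 + 1/8 + 1/8 + 1/8 + 1/8 + 1/8 + 2/8 = 9/8 = 1.125.
Kraft's inequality requires Σ ≤ 1; here Σ = 1.125 > 1, so no such prefix code exists.

1.125; no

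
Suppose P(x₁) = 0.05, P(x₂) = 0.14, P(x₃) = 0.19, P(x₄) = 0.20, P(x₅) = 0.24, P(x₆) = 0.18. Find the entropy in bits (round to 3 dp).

H = −Σ pᵢ log₂ pᵢ.
−0.05·log₂(0.05) = 0.2161
−0.14·log₂(0.14) = 0.3971
−0.19·log₂(0.19) = 0.4552
−0.20·log₂(0.20) = 0.4644
−0.24·log₂(0.24) = 0.4941
−0.18·log₂(0.18) = 0.4453
Sum ≈ 2.4723 → 2.472 bits.

2.472 bits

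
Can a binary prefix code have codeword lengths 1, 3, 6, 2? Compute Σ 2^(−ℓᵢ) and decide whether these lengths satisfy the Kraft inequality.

0.890625; yes

With common denominator 2^6 = 64: Σ 2^(−ℓᵢ) = 32/64 + 8/64 + 1/64 + 16/64 = 57/64 = 0.890625.
Kraft's inequality requires Σ ≤ 1; here Σ = 0.890625 ≤ 1, so such a prefix code exists.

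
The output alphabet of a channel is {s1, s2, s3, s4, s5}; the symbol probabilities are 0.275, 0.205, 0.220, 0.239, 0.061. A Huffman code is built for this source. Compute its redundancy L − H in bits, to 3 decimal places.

0.065 bits

Entropy H = −Σ p log₂ p ≈ 2.2011 bits.
Huffman merges: 61/1000+41/200→133/500; 11/50+239/1000→459/1000; 133/500+11/40→541/1000; 459/1000+541/1000→1. L = 1133/500 ≈ 2.2660.
L − H = 2.2660 − 2.2011 = 0.065 bits.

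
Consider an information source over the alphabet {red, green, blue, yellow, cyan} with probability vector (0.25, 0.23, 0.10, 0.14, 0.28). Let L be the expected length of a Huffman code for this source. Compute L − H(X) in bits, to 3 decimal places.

0.009 bits

Entropy H = −Σ p log₂ p ≈ 2.2312 bits.
Huffman merges: 1/10+7/50→6/25; 23/100+6/25→47/100; 1/4+7/25→53/100; 47/100+53/100→1. L = 56/25 ≈ 2.2400.
L − H = 2.2400 − 2.2312 = 0.009 bits.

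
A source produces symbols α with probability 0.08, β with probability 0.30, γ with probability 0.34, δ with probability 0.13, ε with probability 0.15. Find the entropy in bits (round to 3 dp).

H = −Σ pᵢ log₂ pᵢ.
−0.08·log₂(0.08) = 0.2915
−0.30·log₂(0.30) = 0.5211
−0.34·log₂(0.34) = 0.5292
−0.13·log₂(0.13) = 0.3826
−0.15·log₂(0.15) = 0.4105
Sum ≈ 2.1350 → 2.135 bits.

2.135 bits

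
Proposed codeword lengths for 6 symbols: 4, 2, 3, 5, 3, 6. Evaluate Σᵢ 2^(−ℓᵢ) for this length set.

0.609375

With common denominator 2^6 = 64: Σ 2^(−ℓᵢ) = 4/64 + 16/64 + 8/64 + 2/64 + 8/64 + 1/64 = 39/64 = 0.609375.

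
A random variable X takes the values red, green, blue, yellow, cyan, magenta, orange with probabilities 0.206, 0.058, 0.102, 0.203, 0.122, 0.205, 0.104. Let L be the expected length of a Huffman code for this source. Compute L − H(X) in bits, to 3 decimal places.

Entropy H = −Σ p log₂ p ≈ 2.6893 bits.
Huffman merges: 29/500+51/500→4/25; 13/125+61/500→113/500; 4/25+203/1000→363/1000; 41/200+103/500→411/1000; 113/500+363/1000→589/1000; 411/1000+589/1000→1. L = 2749/1000 ≈ 2.7490.
L − H = 2.7490 − 2.6893 = 0.060 bits.

0.060 bits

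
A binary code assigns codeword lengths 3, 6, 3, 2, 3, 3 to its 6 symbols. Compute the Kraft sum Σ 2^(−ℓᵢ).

0.765625

With common denominator 2^6 = 64: Σ 2^(−ℓᵢ) = 8/64 + 1/64 + 8/64 + 16/64 + 8/64 + 8/64 = 49/64 = 0.765625.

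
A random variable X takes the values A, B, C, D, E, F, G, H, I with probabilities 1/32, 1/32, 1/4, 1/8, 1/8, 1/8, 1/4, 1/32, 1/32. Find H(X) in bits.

2.75 bits

Each probability is a power of 1/2, so log₂(1/p) is an integer.
H = Σ p·log₂(1/p) = 1/32·5 + 1/32·5 + 1/4·2 + 1/8·3 + 1/8·3 + 1/8·3 + 1/4·2 + 1/32·5 + 1/32·5 = 2.75 bits.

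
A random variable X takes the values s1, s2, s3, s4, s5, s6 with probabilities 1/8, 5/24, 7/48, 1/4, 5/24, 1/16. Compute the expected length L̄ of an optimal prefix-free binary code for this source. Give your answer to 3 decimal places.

Repeatedly combine the two least-probable nodes; the expected code length is the sum of the merged weights.
merge 1/16 + 1/8 → 3/16
merge 7/48 + 3/16 → 1/3
merge 5/24 + 5/24 → 5/12
merge 1/4 + 1/3 → 7/12
merge 5/12 + 7/12 → 1
L = 3/16 + 1/3 + 5/12 + 7/12 + 1 = 121/48 ≈ 2.521 bits/symbol.

2.521 bits/symbol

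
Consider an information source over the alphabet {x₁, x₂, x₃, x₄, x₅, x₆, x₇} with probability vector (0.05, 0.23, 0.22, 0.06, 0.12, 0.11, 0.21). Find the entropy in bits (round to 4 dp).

2.6180 bits

H = −Σ pᵢ log₂ pᵢ.
−0.05·log₂(0.05) = 0.2161
−0.23·log₂(0.23) = 0.4877
−0.22·log₂(0.22) = 0.4806
−0.06·log₂(0.06) = 0.2435
−0.12·log₂(0.12) = 0.3671
−0.11·log₂(0.11) = 0.3503
−0.21·log₂(0.21) = 0.4728
Sum ≈ 2.6180 → 2.6180 bits.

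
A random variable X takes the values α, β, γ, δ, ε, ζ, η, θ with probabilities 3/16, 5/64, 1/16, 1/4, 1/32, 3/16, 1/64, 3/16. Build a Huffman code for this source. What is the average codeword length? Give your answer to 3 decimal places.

Repeatedly combine the two least-probable nodes; the expected code length is the sum of the merged weights.
merge 1/64 + 1/32 → 3/64
merge 3/64 + 1/16 → 7/64
merge 5/64 + 7/64 → 3/16
merge 3/16 + 3/16 → 3/8
merge 3/16 + 3/16 → 3/8
merge 1/4 + 3/8 → 5/8
merge 3/8 + 5/8 → 1
L = 3/64 + 7/64 + 3/16 + 3/8 + 3/8 + 5/8 + 1 = 87/32 ≈ 2.719 bits/symbol.

2.719 bits/symbol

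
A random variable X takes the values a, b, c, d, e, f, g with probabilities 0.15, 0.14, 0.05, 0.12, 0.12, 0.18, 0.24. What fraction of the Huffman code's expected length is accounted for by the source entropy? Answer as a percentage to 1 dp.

Entropy H = −Σ p log₂ p ≈ 2.6973 bits.
Huffman merges: 1/20+3/25→17/100; 3/25+7/50→13/50; 3/20+17/100→8/25; 9/50+6/25→21/50; 13/50+8/25→29/50; 21/50+29/50→1. L = 11/4 ≈ 2.7500.
Efficiency = H/L = 2.6973/2.7500 = 98.1%.

98.1%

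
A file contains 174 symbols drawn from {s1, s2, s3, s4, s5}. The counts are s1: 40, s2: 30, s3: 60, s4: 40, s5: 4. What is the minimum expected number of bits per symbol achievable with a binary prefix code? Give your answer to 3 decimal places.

Probabilities are the counts divided by 174.
Repeatedly combine the two least-probable nodes; the expected code length is the sum of the merged weights.
merge 2/87 + 5/29 → 17/87
merge 17/87 + 20/87 → 37/87
merge 20/87 + 10/29 → 50/87
merge 37/87 + 50/87 → 1
L = 17/87 + 37/87 + 50/87 + 1 = 191/87 ≈ 2.195 bits/symbol.

2.195 bits/symbol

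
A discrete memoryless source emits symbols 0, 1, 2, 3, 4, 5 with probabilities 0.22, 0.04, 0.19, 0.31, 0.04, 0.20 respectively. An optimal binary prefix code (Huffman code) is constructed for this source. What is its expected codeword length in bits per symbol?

Repeatedly combine the two least-probable nodes; the expected code length is the sum of the merged weights.
merge 1/25 + 1/25 → 2/25
merge 2/25 + 19/100 → 27/100
merge 1/5 + 11/50 → 21/50
merge 27/100 + 31/100 → 29/50
merge 21/50 + 29/50 → 1
L = 2/25 + 27/100 + 21/50 + 29/50 + 1 = 47/20 = 2.35 bits/symbol.

2.35 bits/symbol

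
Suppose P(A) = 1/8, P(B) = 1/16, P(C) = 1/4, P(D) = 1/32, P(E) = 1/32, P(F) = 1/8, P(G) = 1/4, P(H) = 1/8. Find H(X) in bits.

Each probability is a power of 1/2, so log₂(1/p) is an integer.
H = Σ p·log₂(1/p) = 1/8·3 + 1/16·4 + 1/4·2 + 1/32·5 + 1/32·5 + 1/8·3 + 1/4·2 + 1/8·3 = 2.6875 bits.

2.6875 bits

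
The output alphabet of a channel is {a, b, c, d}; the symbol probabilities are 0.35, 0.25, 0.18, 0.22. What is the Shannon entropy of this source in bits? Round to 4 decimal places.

1.9560 bits

H = −Σ pᵢ log₂ pᵢ.
−0.35·log₂(0.35) = 0.5301
−0.25·log₂(0.25) = 0.5000
−0.18·log₂(0.18) = 0.4453
−0.22·log₂(0.22) = 0.4806
Sum ≈ 1.9560 → 1.9560 bits.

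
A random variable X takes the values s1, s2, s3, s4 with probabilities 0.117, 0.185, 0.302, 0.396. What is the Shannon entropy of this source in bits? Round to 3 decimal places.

1.863 bits

H = −Σ pᵢ log₂ pᵢ.
−0.117·log₂(0.117) = 0.3622
−0.185·log₂(0.185) = 0.4504
−0.302·log₂(0.302) = 0.5217
−0.396·log₂(0.396) = 0.5292
Sum ≈ 1.8634 → 1.863 bits.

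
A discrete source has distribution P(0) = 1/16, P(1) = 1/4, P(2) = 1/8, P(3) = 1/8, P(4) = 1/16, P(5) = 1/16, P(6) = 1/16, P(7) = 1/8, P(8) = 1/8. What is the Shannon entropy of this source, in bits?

3 bits

Each probability is a power of 1/2, so log₂(1/p) is an integer.
H = Σ p·log₂(1/p) = 1/16·4 + 1/4·2 + 1/8·3 + 1/8·3 + 1/16·4 + 1/16·4 + 1/16·4 + 1/8·3 + 1/8·3 = 3 bits.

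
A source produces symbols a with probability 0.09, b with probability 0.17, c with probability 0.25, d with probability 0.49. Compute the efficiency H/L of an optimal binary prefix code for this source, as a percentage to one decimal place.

Entropy H = −Σ p log₂ p ≈ 1.7515 bits.
Huffman merges: 9/100+17/100→13/50; 1/4+13/50→51/100; 49/100+51/100→1. L = 177/100 ≈ 1.7700.
Efficiency = H/L = 1.7515/1.7700 = 99.0%.

99.0%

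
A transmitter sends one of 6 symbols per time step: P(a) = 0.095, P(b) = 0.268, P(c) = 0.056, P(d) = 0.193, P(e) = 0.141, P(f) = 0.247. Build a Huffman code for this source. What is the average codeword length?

2.443 bits/symbol

Repeatedly combine the two least-probable nodes; the expected code length is the sum of the merged weights.
merge 7/125 + 19/200 → 151/1000
merge 141/1000 + 151/1000 → 73/250
merge 193/1000 + 247/1000 → 11/25
merge 67/250 + 73/250 → 14/25
merge 11/25 + 14/25 → 1
L = 151/1000 + 73/250 + 11/25 + 14/25 + 1 = 2443/1000 = 2.443 bits/symbol.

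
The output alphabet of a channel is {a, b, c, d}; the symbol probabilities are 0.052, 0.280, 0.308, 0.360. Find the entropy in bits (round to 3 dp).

1.790 bits

H = −Σ pᵢ log₂ pᵢ.
−0.052·log₂(0.052) = 0.2218
−0.280·log₂(0.280) = 0.5142
−0.308·log₂(0.308) = 0.5233
−0.360·log₂(0.360) = 0.5306
Sum ≈ 1.7899 → 1.790 bits.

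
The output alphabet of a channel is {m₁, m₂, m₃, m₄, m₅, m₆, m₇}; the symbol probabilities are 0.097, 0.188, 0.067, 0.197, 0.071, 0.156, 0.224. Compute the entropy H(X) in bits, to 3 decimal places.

2.675 bits

H = −Σ pᵢ log₂ pᵢ.
−0.097·log₂(0.097) = 0.3265
−0.188·log₂(0.188) = 0.4533
−0.067·log₂(0.067) = 0.2613
−0.197·log₂(0.197) = 0.4617
−0.071·log₂(0.071) = 0.2709
−0.156·log₂(0.156) = 0.4181
−0.224·log₂(0.224) = 0.4835
Sum ≈ 2.6754 → 2.675 bits.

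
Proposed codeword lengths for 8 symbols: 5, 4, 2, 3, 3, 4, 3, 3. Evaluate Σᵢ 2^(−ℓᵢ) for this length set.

0.90625

With common denominator 2^5 = 32: Σ 2^(−ℓᵢ) = 1/32 + 2/32 + 8/32 + 4/32 + 4/32 + 2/32 + 4/32 + 4/32 = 29/32 = 0.90625.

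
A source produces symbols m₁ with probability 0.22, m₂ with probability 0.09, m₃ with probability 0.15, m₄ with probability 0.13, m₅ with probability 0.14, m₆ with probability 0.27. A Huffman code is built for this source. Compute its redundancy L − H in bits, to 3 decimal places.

0.016 bits

Entropy H = −Σ p log₂ p ≈ 2.4935 bits.
Huffman merges: 9/100+13/100→11/50; 7/50+3/20→29/100; 11/50+11/50→11/25; 27/100+29/100→14/25; 11/25+14/25→1. L = 251/100 ≈ 2.5100.
L − H = 2.5100 − 2.4935 = 0.016 bits.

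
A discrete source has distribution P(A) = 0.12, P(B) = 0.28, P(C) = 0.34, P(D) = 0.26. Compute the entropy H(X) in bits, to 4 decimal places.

H = −Σ pᵢ log₂ pᵢ.
−0.12·log₂(0.12) = 0.3671
−0.28·log₂(0.28) = 0.5142
−0.34·log₂(0.34) = 0.5292
−0.26·log₂(0.26) = 0.5053
Sum ≈ 1.9157 → 1.9157 bits.

1.9157 bits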